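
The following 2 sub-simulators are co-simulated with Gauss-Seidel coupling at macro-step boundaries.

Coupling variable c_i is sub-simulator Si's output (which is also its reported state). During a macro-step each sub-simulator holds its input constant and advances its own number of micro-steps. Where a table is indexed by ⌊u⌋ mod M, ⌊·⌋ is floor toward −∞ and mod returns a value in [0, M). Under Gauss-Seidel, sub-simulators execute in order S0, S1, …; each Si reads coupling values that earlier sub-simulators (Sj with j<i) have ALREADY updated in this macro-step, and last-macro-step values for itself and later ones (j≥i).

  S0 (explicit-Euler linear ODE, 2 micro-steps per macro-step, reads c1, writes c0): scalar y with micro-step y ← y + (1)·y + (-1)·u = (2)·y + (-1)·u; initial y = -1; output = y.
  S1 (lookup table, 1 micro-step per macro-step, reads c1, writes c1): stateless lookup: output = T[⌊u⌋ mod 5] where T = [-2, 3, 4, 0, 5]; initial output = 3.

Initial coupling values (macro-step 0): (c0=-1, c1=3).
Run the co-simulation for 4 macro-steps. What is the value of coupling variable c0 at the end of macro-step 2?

macro 1: S0 reads c1=3 → after 2×micro: -13; S1 reads c1=3 → after 1×micro: 0 ⇒ (c0=-13, c1=0)
macro 2: S0 reads c1=0 → after 2×micro: -52; S1 reads c1=0 → after 1×micro: -2 ⇒ (c0=-52, c1=-2)
macro 3: S0 reads c1=-2 → after 2×micro: -202; S1 reads c1=-2 → after 1×micro: 0 ⇒ (c0=-202, c1=0)
macro 4: S0 reads c1=0 → after 2×micro: -808; S1 reads c1=0 → after 1×micro: -2 ⇒ (c0=-808, c1=-2)

c0 at macro-step 2 = -52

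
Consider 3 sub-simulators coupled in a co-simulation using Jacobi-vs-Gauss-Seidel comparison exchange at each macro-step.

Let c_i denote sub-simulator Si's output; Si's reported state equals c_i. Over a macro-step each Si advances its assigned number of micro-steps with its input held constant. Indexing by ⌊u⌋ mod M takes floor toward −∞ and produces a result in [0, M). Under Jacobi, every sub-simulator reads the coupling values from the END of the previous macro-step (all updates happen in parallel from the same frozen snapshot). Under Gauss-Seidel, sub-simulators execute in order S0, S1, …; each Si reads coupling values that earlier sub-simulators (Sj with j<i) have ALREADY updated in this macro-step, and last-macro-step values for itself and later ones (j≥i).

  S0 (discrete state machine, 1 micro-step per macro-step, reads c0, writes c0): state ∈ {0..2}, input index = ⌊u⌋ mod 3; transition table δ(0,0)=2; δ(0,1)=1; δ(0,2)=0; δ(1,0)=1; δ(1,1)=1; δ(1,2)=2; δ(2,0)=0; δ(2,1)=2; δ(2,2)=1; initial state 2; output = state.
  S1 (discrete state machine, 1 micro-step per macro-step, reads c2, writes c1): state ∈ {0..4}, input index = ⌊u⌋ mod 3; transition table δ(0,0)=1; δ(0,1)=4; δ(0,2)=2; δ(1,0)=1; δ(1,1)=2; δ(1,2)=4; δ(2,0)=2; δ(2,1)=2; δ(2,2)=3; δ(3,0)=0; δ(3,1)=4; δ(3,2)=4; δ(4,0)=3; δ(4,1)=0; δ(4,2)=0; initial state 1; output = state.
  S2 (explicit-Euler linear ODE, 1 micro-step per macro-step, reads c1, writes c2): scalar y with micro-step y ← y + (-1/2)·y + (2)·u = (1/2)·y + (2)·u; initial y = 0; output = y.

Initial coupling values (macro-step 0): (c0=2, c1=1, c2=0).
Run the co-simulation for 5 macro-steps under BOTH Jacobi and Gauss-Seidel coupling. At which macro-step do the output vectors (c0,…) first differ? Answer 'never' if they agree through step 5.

first divergence at macro-step: 2

[Jacobi] macro 1: S0 reads c0=2 → after 1×micro: 1; S1 reads c2=0 → after 1×micro: 1; S2 reads c1=1 → after 1×micro: 2 ⇒ (c0=1, c1=1, c2=2)
[Jacobi] macro 2: S0 reads c0=1 → after 1×micro: 1; S1 reads c2=2 → after 1×micro: 4; S2 reads c1=1 → after 1×micro: 3 ⇒ (c0=1, c1=4, c2=3)
[Jacobi] macro 3: S0 reads c0=1 → after 1×micro: 1; S1 reads c2=3 → after 1×micro: 3; S2 reads c1=4 → after 1×micro: 19/2 ⇒ (c0=1, c1=3, c2=19/2)
[Jacobi] macro 4: S0 reads c0=1 → after 1×micro: 1; S1 reads c2=19/2 → after 1×micro: 0; S2 reads c1=3 → after 1×micro: 43/4 ⇒ (c0=1, c1=0, c2=43/4)
[Jacobi] macro 5: S0 reads c0=1 → after 1×micro: 1; S1 reads c2=43/4 → after 1×micro: 4; S2 reads c1=0 → after 1×micro: 43/8 ⇒ (c0=1, c1=4, c2=43/8)
[Gauss-Seidel] macro 1: S0 reads c0=2 → after 1×micro: 1; S1 reads c2=0 → after 1×micro: 1; S2 reads c1=1 → after 1×micro: 2 ⇒ (c0=1, c1=1, c2=2)
[Gauss-Seidel] macro 2: S0 reads c0=1 → after 1×micro: 1; S1 reads c2=2 → after 1×micro: 4; S2 reads c1=4 → after 1×micro: 9 ⇒ (c0=1, c1=4, c2=9)
[Gauss-Seidel] macro 3: S0 reads c0=1 → after 1×micro: 1; S1 reads c2=9 → after 1×micro: 3; S2 reads c1=3 → after 1×micro: 21/2 ⇒ (c0=1, c1=3, c2=21/2)
[Gauss-Seidel] macro 4: S0 reads c0=1 → after 1×micro: 1; S1 reads c2=21/2 → after 1×micro: 4; S2 reads c1=4 → after 1×micro: 53/4 ⇒ (c0=1, c1=4, c2=53/4)
[Gauss-Seidel] macro 5: S0 reads c0=1 → after 1×micro: 1; S1 reads c2=53/4 → after 1×micro: 0; S2 reads c1=0 → after 1×micro: 53/8 ⇒ (c0=1, c1=0, c2=53/8)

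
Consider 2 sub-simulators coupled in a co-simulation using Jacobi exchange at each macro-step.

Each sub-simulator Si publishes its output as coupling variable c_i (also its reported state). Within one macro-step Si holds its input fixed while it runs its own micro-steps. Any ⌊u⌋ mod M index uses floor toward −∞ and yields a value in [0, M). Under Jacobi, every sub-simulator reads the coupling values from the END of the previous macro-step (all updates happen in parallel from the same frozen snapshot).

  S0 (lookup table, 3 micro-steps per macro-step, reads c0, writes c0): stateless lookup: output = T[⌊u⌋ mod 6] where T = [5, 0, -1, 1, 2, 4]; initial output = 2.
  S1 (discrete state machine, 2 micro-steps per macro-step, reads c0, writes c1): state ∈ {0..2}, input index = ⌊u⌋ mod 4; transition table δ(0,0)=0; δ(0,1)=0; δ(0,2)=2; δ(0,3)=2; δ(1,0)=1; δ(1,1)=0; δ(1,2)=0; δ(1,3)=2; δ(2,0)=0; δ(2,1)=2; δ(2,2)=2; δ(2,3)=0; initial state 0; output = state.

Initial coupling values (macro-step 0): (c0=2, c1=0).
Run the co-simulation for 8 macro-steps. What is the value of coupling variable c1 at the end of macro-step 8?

c1 at macro-step 8 = 2

macro 1: S0 reads c0=2 → after 3×micro: -1; S1 reads c0=2 → after 2×micro: 2 ⇒ (c0=-1, c1=2)
macro 2: S0 reads c0=-1 → after 3×micro: 4; S1 reads c0=-1 → after 2×micro: 2 ⇒ (c0=4, c1=2)
macro 3: S0 reads c0=4 → after 3×micro: 2; S1 reads c0=4 → after 2×micro: 0 ⇒ (c0=2, c1=0)
macro 4: S0 reads c0=2 → after 3×micro: -1; S1 reads c0=2 → after 2×micro: 2 ⇒ (c0=-1, c1=2)
macro 5: S0 reads c0=-1 → after 3×micro: 4; S1 reads c0=-1 → after 2×micro: 2 ⇒ (c0=4, c1=2)
macro 6: S0 reads c0=4 → after 3×micro: 2; S1 reads c0=4 → after 2×micro: 0 ⇒ (c0=2, c1=0)
macro 7: S0 reads c0=2 → after 3×micro: -1; S1 reads c0=2 → after 2×micro: 2 ⇒ (c0=-1, c1=2)
macro 8: S0 reads c0=-1 → after 3×micro: 4; S1 reads c0=-1 → after 2×micro: 2 ⇒ (c0=4, c1=2)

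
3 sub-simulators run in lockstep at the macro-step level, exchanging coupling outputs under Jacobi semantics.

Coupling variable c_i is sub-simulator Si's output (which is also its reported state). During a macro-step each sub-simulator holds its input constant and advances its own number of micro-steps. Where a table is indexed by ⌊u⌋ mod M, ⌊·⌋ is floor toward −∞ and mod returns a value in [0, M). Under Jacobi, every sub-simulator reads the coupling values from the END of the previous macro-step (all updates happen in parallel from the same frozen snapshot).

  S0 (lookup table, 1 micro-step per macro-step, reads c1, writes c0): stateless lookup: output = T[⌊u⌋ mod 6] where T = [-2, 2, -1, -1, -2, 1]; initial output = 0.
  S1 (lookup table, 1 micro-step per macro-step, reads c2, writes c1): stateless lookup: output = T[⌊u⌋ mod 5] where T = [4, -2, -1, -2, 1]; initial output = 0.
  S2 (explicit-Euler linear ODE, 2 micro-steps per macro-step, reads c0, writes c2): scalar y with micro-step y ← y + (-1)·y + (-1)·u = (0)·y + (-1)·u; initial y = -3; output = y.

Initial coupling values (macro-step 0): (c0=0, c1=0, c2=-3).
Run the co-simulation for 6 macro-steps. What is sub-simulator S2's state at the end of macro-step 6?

S2 state at macro-step 6 = -2

macro 1: S0 reads c1=0 → after 1×micro: -2; S1 reads c2=-3 → after 1×micro: -1; S2 reads c0=0 → after 2×micro: 0 ⇒ (c0=-2, c1=-1, c2=0)
macro 2: S0 reads c1=-1 → after 1×micro: 1; S1 reads c2=0 → after 1×micro: 4; S2 reads c0=-2 → after 2×micro: 2 ⇒ (c0=1, c1=4, c2=2)
macro 3: S0 reads c1=4 → after 1×micro: -2; S1 reads c2=2 → after 1×micro: -1; S2 reads c0=1 → after 2×micro: -1 ⇒ (c0=-2, c1=-1, c2=-1)
macro 4: S0 reads c1=-1 → after 1×micro: 1; S1 reads c2=-1 → after 1×micro: 1; S2 reads c0=-2 → after 2×micro: 2 ⇒ (c0=1, c1=1, c2=2)
macro 5: S0 reads c1=1 → after 1×micro: 2; S1 reads c2=2 → after 1×micro: -1; S2 reads c0=1 → after 2×micro: -1 ⇒ (c0=2, c1=-1, c2=-1)
macro 6: S0 reads c1=-1 → after 1×micro: 1; S1 reads c2=-1 → after 1×micro: 1; S2 reads c0=2 → after 2×micro: -2 ⇒ (c0=1, c1=1, c2=-2)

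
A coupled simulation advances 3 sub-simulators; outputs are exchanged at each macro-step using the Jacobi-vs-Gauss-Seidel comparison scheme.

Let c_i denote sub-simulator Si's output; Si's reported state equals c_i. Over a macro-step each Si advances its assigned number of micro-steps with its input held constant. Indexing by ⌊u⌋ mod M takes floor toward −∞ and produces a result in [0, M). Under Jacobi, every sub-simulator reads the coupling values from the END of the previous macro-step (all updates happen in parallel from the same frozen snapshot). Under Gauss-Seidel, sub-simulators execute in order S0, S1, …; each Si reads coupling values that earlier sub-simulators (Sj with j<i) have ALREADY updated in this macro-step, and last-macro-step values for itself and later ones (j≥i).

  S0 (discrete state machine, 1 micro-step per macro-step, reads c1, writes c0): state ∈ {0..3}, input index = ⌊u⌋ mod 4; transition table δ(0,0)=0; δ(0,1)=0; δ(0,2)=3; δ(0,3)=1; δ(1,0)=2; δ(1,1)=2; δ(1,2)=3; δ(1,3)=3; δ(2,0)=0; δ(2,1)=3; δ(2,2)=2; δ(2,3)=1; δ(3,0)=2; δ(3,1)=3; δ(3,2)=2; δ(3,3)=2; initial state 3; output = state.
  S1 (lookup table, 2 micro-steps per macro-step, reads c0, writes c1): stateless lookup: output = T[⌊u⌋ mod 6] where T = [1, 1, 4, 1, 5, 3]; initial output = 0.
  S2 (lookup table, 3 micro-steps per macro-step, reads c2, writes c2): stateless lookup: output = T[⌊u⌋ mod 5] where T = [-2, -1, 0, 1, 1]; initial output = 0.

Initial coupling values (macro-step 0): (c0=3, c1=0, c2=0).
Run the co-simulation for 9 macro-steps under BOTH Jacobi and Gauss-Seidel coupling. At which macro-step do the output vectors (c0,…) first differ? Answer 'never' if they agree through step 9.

first divergence at macro-step: 1

[Jacobi] macro 1: S0 reads c1=0 → after 1×micro: 2; S1 reads c0=3 → after 2×micro: 1; S2 reads c2=0 → after 3×micro: -2 ⇒ (c0=2, c1=1, c2=-2)
[Jacobi] macro 2: S0 reads c1=1 → after 1×micro: 3; S1 reads c0=2 → after 2×micro: 4; S2 reads c2=-2 → after 3×micro: 1 ⇒ (c0=3, c1=4, c2=1)
[Jacobi] macro 3: S0 reads c1=4 → after 1×micro: 2; S1 reads c0=3 → after 2×micro: 1; S2 reads c2=1 → after 3×micro: -1 ⇒ (c0=2, c1=1, c2=-1)
[Jacobi] macro 4: S0 reads c1=1 → after 1×micro: 3; S1 reads c0=2 → after 2×micro: 4; S2 reads c2=-1 → after 3×micro: 1 ⇒ (c0=3, c1=4, c2=1)
[Jacobi] macro 5: S0 reads c1=4 → after 1×micro: 2; S1 reads c0=3 → after 2×micro: 1; S2 reads c2=1 → after 3×micro: -1 ⇒ (c0=2, c1=1, c2=-1)
[Jacobi] macro 6: S0 reads c1=1 → after 1×micro: 3; S1 reads c0=2 → after 2×micro: 4; S2 reads c2=-1 → after 3×micro: 1 ⇒ (c0=3, c1=4, c2=1)
[Jacobi] macro 7: S0 reads c1=4 → after 1×micro: 2; S1 reads c0=3 → after 2×micro: 1; S2 reads c2=1 → after 3×micro: -1 ⇒ (c0=2, c1=1, c2=-1)
[Jacobi] macro 8: S0 reads c1=1 → after 1×micro: 3; S1 reads c0=2 → after 2×micro: 4; S2 reads c2=-1 → after 3×micro: 1 ⇒ (c0=3, c1=4, c2=1)
[Jacobi] macro 9: S0 reads c1=4 → after 1×micro: 2; S1 reads c0=3 → after 2×micro: 1; S2 reads c2=1 → after 3×micro: -1 ⇒ (c0=2, c1=1, c2=-1)
[Gauss-Seidel] macro 1: S0 reads c1=0 → after 1×micro: 2; S1 reads c0=2 → after 2×micro: 4; S2 reads c2=0 → after 3×micro: -2 ⇒ (c0=2, c1=4, c2=-2)
[Gauss-Seidel] macro 2: S0 reads c1=4 → after 1×micro: 0; S1 reads c0=0 → after 2×micro: 1; S2 reads c2=-2 → after 3×micro: 1 ⇒ (c0=0, c1=1, c2=1)
[Gauss-Seidel] macro 3: S0 reads c1=1 → after 1×micro: 0; S1 reads c0=0 → after 2×micro: 1; S2 reads c2=1 → after 3×micro: -1 ⇒ (c0=0, c1=1, c2=-1)
[Gauss-Seidel] macro 4: S0 reads c1=1 → after 1×micro: 0; S1 reads c0=0 → after 2×micro: 1; S2 reads c2=-1 → after 3×micro: 1 ⇒ (c0=0, c1=1, c2=1)
[Gauss-Seidel] macro 5: S0 reads c1=1 → after 1×micro: 0; S1 reads c0=0 → after 2×micro: 1; S2 reads c2=1 → after 3×micro: -1 ⇒ (c0=0, c1=1, c2=-1)
[Gauss-Seidel] macro 6: S0 reads c1=1 → after 1×micro: 0; S1 reads c0=0 → after 2×micro: 1; S2 reads c2=-1 → after 3×micro: 1 ⇒ (c0=0, c1=1, c2=1)
[Gauss-Seidel] macro 7: S0 reads c1=1 → after 1×micro: 0; S1 reads c0=0 → after 2×micro: 1; S2 reads c2=1 → after 3×micro: -1 ⇒ (c0=0, c1=1, c2=-1)
[Gauss-Seidel] macro 8: S0 reads c1=1 → after 1×micro: 0; S1 reads c0=0 → after 2×micro: 1; S2 reads c2=-1 → after 3×micro: 1 ⇒ (c0=0, c1=1, c2=1)
[Gauss-Seidel] macro 9: S0 reads c1=1 → after 1×micro: 0; S1 reads c0=0 → after 2×micro: 1; S2 reads c2=1 → after 3×micro: -1 ⇒ (c0=0, c1=1, c2=-1)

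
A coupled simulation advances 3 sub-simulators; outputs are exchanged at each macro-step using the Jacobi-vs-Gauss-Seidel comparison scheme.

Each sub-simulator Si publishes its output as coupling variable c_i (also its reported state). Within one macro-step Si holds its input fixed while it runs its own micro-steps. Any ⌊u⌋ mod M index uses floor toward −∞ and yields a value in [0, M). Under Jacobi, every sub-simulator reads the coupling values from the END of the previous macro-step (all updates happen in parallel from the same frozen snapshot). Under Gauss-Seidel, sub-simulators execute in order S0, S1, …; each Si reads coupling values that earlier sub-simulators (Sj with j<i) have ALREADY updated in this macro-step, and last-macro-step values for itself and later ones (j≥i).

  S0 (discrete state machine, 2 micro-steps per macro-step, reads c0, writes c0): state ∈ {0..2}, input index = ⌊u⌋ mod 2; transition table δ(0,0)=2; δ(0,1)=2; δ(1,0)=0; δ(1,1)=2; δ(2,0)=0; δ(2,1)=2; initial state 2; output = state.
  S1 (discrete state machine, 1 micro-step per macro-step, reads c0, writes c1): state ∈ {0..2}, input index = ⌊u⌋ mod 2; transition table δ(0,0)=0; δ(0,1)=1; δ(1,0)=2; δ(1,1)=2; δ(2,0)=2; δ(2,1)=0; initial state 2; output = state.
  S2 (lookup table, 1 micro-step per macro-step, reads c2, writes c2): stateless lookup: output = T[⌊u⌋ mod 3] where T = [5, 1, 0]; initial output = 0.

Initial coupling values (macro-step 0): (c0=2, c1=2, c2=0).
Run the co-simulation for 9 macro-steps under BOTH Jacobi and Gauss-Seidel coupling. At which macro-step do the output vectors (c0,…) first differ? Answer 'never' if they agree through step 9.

[Jacobi] macro 1: S0 reads c0=2 → after 2×micro: 2; S1 reads c0=2 → after 1×micro: 2; S2 reads c2=0 → after 1×micro: 5 ⇒ (c0=2, c1=2, c2=5)
[Jacobi] macro 2: S0 reads c0=2 → after 2×micro: 2; S1 reads c0=2 → after 1×micro: 2; S2 reads c2=5 → after 1×micro: 0 ⇒ (c0=2, c1=2, c2=0)
[Jacobi] macro 3: S0 reads c0=2 → after 2×micro: 2; S1 reads c0=2 → after 1×micro: 2; S2 reads c2=0 → after 1×micro: 5 ⇒ (c0=2, c1=2, c2=5)
[Jacobi] macro 4: S0 reads c0=2 → after 2×micro: 2; S1 reads c0=2 → after 1×micro: 2; S2 reads c2=5 → after 1×micro: 0 ⇒ (c0=2, c1=2, c2=0)
[Jacobi] macro 5: S0 reads c0=2 → after 2×micro: 2; S1 reads c0=2 → after 1×micro: 2; S2 reads c2=0 → after 1×micro: 5 ⇒ (c0=2, c1=2, c2=5)
[Jacobi] macro 6: S0 reads c0=2 → after 2×micro: 2; S1 reads c0=2 → after 1×micro: 2; S2 reads c2=5 → after 1×micro: 0 ⇒ (c0=2, c1=2, c2=0)
[Jacobi] macro 7: S0 reads c0=2 → after 2×micro: 2; S1 reads c0=2 → after 1×micro: 2; S2 reads c2=0 → after 1×micro: 5 ⇒ (c0=2, c1=2, c2=5)
[Jacobi] macro 8: S0 reads c0=2 → after 2×micro: 2; S1 reads c0=2 → after 1×micro: 2; S2 reads c2=5 → after 1×micro: 0 ⇒ (c0=2, c1=2, c2=0)
[Jacobi] macro 9: S0 reads c0=2 → after 2×micro: 2; S1 reads c0=2 → after 1×micro: 2; S2 reads c2=0 → after 1×micro: 5 ⇒ (c0=2, c1=2, c2=5)
[Gauss-Seidel] macro 1: S0 reads c0=2 → after 2×micro: 2; S1 reads c0=2 → after 1×micro: 2; S2 reads c2=0 → after 1×micro: 5 ⇒ (c0=2, c1=2, c2=5)
[Gauss-Seidel] macro 2: S0 reads c0=2 → after 2×micro: 2; S1 reads c0=2 → after 1×micro: 2; S2 reads c2=5 → after 1×micro: 0 ⇒ (c0=2, c1=2, c2=0)
[Gauss-Seidel] macro 3: S0 reads c0=2 → after 2×micro: 2; S1 reads c0=2 → after 1×micro: 2; S2 reads c2=0 → after 1×micro: 5 ⇒ (c0=2, c1=2, c2=5)
[Gauss-Seidel] macro 4: S0 reads c0=2 → after 2×micro: 2; S1 reads c0=2 → after 1×micro: 2; S2 reads c2=5 → after 1×micro: 0 ⇒ (c0=2, c1=2, c2=0)
[Gauss-Seidel] macro 5: S0 reads c0=2 → after 2×micro: 2; S1 reads c0=2 → after 1×micro: 2; S2 reads c2=0 → after 1×micro: 5 ⇒ (c0=2, c1=2, c2=5)
[Gauss-Seidel] macro 6: S0 reads c0=2 → after 2×micro: 2; S1 reads c0=2 → after 1×micro: 2; S2 reads c2=5 → after 1×micro: 0 ⇒ (c0=2, c1=2, c2=0)
[Gauss-Seidel] macro 7: S0 reads c0=2 → after 2×micro: 2; S1 reads c0=2 → after 1×micro: 2; S2 reads c2=0 → after 1×micro: 5 ⇒ (c0=2, c1=2, c2=5)
[Gauss-Seidel] macro 8: S0 reads c0=2 → after 2×micro: 2; S1 reads c0=2 → after 1×micro: 2; S2 reads c2=5 → after 1×micro: 0 ⇒ (c0=2, c1=2, c2=0)
[Gauss-Seidel] macro 9: S0 reads c0=2 → after 2×micro: 2; S1 reads c0=2 → after 1×micro: 2; S2 reads c2=0 → after 1×micro: 5 ⇒ (c0=2, c1=2, c2=5)

first divergence at macro-step: never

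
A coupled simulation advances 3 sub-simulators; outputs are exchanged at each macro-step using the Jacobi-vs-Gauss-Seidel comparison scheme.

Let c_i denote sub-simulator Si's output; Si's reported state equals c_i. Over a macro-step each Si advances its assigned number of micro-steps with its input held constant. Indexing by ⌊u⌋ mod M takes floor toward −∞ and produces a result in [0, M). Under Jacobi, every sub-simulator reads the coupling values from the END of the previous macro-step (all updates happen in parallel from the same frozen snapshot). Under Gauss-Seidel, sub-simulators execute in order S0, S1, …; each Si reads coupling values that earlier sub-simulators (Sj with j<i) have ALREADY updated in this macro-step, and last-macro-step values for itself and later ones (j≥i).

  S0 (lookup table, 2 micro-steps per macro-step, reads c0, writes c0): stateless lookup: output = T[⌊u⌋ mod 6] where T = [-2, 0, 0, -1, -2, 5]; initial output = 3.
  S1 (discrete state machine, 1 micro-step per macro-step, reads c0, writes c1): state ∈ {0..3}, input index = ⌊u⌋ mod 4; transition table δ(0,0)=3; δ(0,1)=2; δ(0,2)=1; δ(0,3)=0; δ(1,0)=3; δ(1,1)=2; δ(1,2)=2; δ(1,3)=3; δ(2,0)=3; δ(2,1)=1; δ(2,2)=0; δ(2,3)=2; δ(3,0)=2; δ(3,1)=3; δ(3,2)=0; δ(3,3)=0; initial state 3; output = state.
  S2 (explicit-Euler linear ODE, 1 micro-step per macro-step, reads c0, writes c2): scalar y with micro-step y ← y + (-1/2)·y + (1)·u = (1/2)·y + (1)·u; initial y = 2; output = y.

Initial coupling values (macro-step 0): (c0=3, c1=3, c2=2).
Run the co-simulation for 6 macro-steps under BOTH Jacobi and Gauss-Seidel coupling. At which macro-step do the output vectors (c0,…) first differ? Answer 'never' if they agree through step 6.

first divergence at macro-step: 1

[Jacobi] macro 1: S0 reads c0=3 → after 2×micro: -1; S1 reads c0=3 → after 1×micro: 0; S2 reads c0=3 → after 1×micro: 4 ⇒ (c0=-1, c1=0, c2=4)
[Jacobi] macro 2: S0 reads c0=-1 → after 2×micro: 5; S1 reads c0=-1 → after 1×micro: 0; S2 reads c0=-1 → after 1×micro: 1 ⇒ (c0=5, c1=0, c2=1)
[Jacobi] macro 3: S0 reads c0=5 → after 2×micro: 5; S1 reads c0=5 → after 1×micro: 2; S2 reads c0=5 → after 1×micro: 11/2 ⇒ (c0=5, c1=2, c2=11/2)
[Jacobi] macro 4: S0 reads c0=5 → after 2×micro: 5; S1 reads c0=5 → after 1×micro: 1; S2 reads c0=5 → after 1×micro: 31/4 ⇒ (c0=5, c1=1, c2=31/4)
[Jacobi] macro 5: S0 reads c0=5 → after 2×micro: 5; S1 reads c0=5 → after 1×micro: 2; S2 reads c0=5 → after 1×micro: 71/8 ⇒ (c0=5, c1=2, c2=71/8)
[Jacobi] macro 6: S0 reads c0=5 → after 2×micro: 5; S1 reads c0=5 → after 1×micro: 1; S2 reads c0=5 → after 1×micro: 151/16 ⇒ (c0=5, c1=1, c2=151/16)
[Gauss-Seidel] macro 1: S0 reads c0=3 → after 2×micro: -1; S1 reads c0=-1 → after 1×micro: 0; S2 reads c0=-1 → after 1×micro: 0 ⇒ (c0=-1, c1=0, c2=0)
[Gauss-Seidel] macro 2: S0 reads c0=-1 → after 2×micro: 5; S1 reads c0=5 → after 1×micro: 2; S2 reads c0=5 → after 1×micro: 5 ⇒ (c0=5, c1=2, c2=5)
[Gauss-Seidel] macro 3: S0 reads c0=5 → after 2×micro: 5; S1 reads c0=5 → after 1×micro: 1; S2 reads c0=5 → after 1×micro: 15/2 ⇒ (c0=5, c1=1, c2=15/2)
[Gauss-Seidel] macro 4: S0 reads c0=5 → after 2×micro: 5; S1 reads c0=5 → after 1×micro: 2; S2 reads c0=5 → after 1×micro: 35/4 ⇒ (c0=5, c1=2, c2=35/4)
[Gauss-Seidel] macro 5: S0 reads c0=5 → after 2×micro: 5; S1 reads c0=5 → after 1×micro: 1; S2 reads c0=5 → after 1×micro: 75/8 ⇒ (c0=5, c1=1, c2=75/8)
[Gauss-Seidel] macro 6: S0 reads c0=5 → after 2×micro: 5; S1 reads c0=5 → after 1×micro: 2; S2 reads c0=5 → after 1×micro: 155/16 ⇒ (c0=5, c1=2, c2=155/16)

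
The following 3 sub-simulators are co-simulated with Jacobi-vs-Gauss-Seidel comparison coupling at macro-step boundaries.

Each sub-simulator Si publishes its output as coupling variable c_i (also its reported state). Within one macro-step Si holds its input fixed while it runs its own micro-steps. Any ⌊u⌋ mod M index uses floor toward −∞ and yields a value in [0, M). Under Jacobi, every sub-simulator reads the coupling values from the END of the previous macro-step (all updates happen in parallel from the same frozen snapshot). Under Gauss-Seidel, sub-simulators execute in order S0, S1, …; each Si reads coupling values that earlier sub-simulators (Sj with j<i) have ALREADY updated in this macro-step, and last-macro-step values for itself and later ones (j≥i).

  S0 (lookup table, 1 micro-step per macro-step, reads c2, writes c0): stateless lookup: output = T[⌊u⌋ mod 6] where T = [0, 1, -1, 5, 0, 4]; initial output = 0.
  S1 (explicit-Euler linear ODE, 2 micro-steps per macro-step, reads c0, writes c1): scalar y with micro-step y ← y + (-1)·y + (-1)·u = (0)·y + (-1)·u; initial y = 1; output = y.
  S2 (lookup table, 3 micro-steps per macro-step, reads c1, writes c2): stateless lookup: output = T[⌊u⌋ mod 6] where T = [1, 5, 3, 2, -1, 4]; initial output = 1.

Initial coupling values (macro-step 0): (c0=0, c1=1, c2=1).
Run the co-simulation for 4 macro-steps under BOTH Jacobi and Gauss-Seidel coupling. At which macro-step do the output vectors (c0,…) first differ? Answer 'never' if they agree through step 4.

[Jacobi] macro 1: S0 reads c2=1 → after 1×micro: 1; S1 reads c0=0 → after 2×micro: 0; S2 reads c1=1 → after 3×micro: 5 ⇒ (c0=1, c1=0, c2=5)
[Jacobi] macro 2: S0 reads c2=5 → after 1×micro: 4; S1 reads c0=1 → after 2×micro: -1; S2 reads c1=0 → after 3×micro: 1 ⇒ (c0=4, c1=-1, c2=1)
[Jacobi] macro 3: S0 reads c2=1 → after 1×micro: 1; S1 reads c0=4 → after 2×micro: -4; S2 reads c1=-1 → after 3×micro: 4 ⇒ (c0=1, c1=-4, c2=4)
[Jacobi] macro 4: S0 reads c2=4 → after 1×micro: 0; S1 reads c0=1 → after 2×micro: -1; S2 reads c1=-4 → after 3×micro: 3 ⇒ (c0=0, c1=-1, c2=3)
[Gauss-Seidel] macro 1: S0 reads c2=1 → after 1×micro: 1; S1 reads c0=1 → after 2×micro: -1; S2 reads c1=-1 → after 3×micro: 4 ⇒ (c0=1, c1=-1, c2=4)
[Gauss-Seidel] macro 2: S0 reads c2=4 → after 1×micro: 0; S1 reads c0=0 → after 2×micro: 0; S2 reads c1=0 → after 3×micro: 1 ⇒ (c0=0, c1=0, c2=1)
[Gauss-Seidel] macro 3: S0 reads c2=1 → after 1×micro: 1; S1 reads c0=1 → after 2×micro: -1; S2 reads c1=-1 → after 3×micro: 4 ⇒ (c0=1, c1=-1, c2=4)
[Gauss-Seidel] macro 4: S0 reads c2=4 → after 1×micro: 0; S1 reads c0=0 → after 2×micro: 0; S2 reads c1=0 → after 3×micro: 1 ⇒ (c0=0, c1=0, c2=1)

first divergence at macro-step: 1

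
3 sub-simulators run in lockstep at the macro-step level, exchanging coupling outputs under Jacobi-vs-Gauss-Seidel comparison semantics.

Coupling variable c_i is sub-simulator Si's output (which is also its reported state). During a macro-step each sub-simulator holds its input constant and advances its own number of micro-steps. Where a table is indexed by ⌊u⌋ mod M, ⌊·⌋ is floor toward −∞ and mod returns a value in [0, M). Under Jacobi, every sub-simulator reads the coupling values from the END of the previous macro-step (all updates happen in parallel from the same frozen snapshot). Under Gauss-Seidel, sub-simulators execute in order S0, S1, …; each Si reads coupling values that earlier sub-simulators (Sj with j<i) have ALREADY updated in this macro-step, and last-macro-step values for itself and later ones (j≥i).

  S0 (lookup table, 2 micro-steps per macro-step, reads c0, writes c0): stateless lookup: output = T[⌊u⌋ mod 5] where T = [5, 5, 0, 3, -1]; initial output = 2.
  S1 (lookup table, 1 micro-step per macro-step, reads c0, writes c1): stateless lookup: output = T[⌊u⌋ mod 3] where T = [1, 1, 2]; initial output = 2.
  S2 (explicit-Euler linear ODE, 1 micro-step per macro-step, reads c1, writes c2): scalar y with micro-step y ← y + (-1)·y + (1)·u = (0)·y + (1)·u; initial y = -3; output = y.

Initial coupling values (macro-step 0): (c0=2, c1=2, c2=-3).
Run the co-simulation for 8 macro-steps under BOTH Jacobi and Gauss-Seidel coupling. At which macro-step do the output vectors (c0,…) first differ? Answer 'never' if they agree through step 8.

[Jacobi] macro 1: S0 reads c0=2 → after 2×micro: 0; S1 reads c0=2 → after 1×micro: 2; S2 reads c1=2 → after 1×micro: 2 ⇒ (c0=0, c1=2, c2=2)
[Jacobi] macro 2: S0 reads c0=0 → after 2×micro: 5; S1 reads c0=0 → after 1×micro: 1; S2 reads c1=2 → after 1×micro: 2 ⇒ (c0=5, c1=1, c2=2)
[Jacobi] macro 3: S0 reads c0=5 → after 2×micro: 5; S1 reads c0=5 → after 1×micro: 2; S2 reads c1=1 → after 1×micro: 1 ⇒ (c0=5, c1=2, c2=1)
[Jacobi] macro 4: S0 reads c0=5 → after 2×micro: 5; S1 reads c0=5 → after 1×micro: 2; S2 reads c1=2 → after 1×micro: 2 ⇒ (c0=5, c1=2, c2=2)
[Jacobi] macro 5: S0 reads c0=5 → after 2×micro: 5; S1 reads c0=5 → after 1×micro: 2; S2 reads c1=2 → after 1×micro: 2 ⇒ (c0=5, c1=2, c2=2)
[Jacobi] macro 6: S0 reads c0=5 → after 2×micro: 5; S1 reads c0=5 → after 1×micro: 2; S2 reads c1=2 → after 1×micro: 2 ⇒ (c0=5, c1=2, c2=2)
[Jacobi] macro 7: S0 reads c0=5 → after 2×micro: 5; S1 reads c0=5 → after 1×micro: 2; S2 reads c1=2 → after 1×micro: 2 ⇒ (c0=5, c1=2, c2=2)
[Jacobi] macro 8: S0 reads c0=5 → after 2×micro: 5; S1 reads c0=5 → after 1×micro: 2; S2 reads c1=2 → after 1×micro: 2 ⇒ (c0=5, c1=2, c2=2)
[Gauss-Seidel] macro 1: S0 reads c0=2 → after 2×micro: 0; S1 reads c0=0 → after 1×micro: 1; S2 reads c1=1 → after 1×micro: 1 ⇒ (c0=0, c1=1, c2=1)
[Gauss-Seidel] macro 2: S0 reads c0=0 → after 2×micro: 5; S1 reads c0=5 → after 1×micro: 2; S2 reads c1=2 → after 1×micro: 2 ⇒ (c0=5, c1=2, c2=2)
[Gauss-Seidel] macro 3: S0 reads c0=5 → after 2×micro: 5; S1 reads c0=5 → after 1×micro: 2; S2 reads c1=2 → after 1×micro: 2 ⇒ (c0=5, c1=2, c2=2)
[Gauss-Seidel] macro 4: S0 reads c0=5 → after 2×micro: 5; S1 reads c0=5 → after 1×micro: 2; S2 reads c1=2 → after 1×micro: 2 ⇒ (c0=5, c1=2, c2=2)
[Gauss-Seidel] macro 5: S0 reads c0=5 → after 2×micro: 5; S1 reads c0=5 → after 1×micro: 2; S2 reads c1=2 → after 1×micro: 2 ⇒ (c0=5, c1=2, c2=2)
[Gauss-Seidel] macro 6: S0 reads c0=5 → after 2×micro: 5; S1 reads c0=5 → after 1×micro: 2; S2 reads c1=2 → after 1×micro: 2 ⇒ (c0=5, c1=2, c2=2)
[Gauss-Seidel] macro 7: S0 reads c0=5 → after 2×micro: 5; S1 reads c0=5 → after 1×micro: 2; S2 reads c1=2 → after 1×micro: 2 ⇒ (c0=5, c1=2, c2=2)
[Gauss-Seidel] macro 8: S0 reads c0=5 → after 2×micro: 5; S1 reads c0=5 → after 1×micro: 2; S2 reads c1=2 → after 1×micro: 2 ⇒ (c0=5, c1=2, c2=2)

first divergence at macro-step: 1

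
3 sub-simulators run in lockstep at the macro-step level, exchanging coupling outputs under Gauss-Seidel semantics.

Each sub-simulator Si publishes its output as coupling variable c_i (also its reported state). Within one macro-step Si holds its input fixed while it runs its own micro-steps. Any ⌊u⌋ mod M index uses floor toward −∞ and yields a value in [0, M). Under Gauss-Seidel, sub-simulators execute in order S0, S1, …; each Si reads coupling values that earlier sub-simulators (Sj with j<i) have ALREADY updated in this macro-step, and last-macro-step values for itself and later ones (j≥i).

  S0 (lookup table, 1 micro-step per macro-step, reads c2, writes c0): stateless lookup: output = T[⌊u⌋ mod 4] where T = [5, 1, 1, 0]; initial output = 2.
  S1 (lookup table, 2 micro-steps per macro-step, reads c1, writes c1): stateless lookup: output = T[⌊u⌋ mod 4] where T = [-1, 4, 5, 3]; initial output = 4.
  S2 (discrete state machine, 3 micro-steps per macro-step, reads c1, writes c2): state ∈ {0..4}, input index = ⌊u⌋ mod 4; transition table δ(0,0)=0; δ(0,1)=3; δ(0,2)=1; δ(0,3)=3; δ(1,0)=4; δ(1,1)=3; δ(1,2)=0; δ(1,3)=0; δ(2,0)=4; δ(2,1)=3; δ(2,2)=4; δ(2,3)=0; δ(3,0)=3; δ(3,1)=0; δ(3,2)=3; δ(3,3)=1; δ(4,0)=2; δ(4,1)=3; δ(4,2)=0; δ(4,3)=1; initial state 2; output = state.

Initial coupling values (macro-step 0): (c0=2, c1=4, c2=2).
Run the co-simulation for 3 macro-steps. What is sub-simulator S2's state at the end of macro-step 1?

macro 1: S0 reads c2=2 → after 1×micro: 1; S1 reads c1=4 → after 2×micro: -1; S2 reads c1=-1 → after 3×micro: 1 ⇒ (c0=1, c1=-1, c2=1)
macro 2: S0 reads c2=1 → after 1×micro: 1; S1 reads c1=-1 → after 2×micro: 3; S2 reads c1=3 → after 3×micro: 1 ⇒ (c0=1, c1=3, c2=1)
macro 3: S0 reads c2=1 → after 1×micro: 1; S1 reads c1=3 → after 2×micro: 3; S2 reads c1=3 → after 3×micro: 1 ⇒ (c0=1, c1=3, c2=1)

S2 state at macro-step 1 = 1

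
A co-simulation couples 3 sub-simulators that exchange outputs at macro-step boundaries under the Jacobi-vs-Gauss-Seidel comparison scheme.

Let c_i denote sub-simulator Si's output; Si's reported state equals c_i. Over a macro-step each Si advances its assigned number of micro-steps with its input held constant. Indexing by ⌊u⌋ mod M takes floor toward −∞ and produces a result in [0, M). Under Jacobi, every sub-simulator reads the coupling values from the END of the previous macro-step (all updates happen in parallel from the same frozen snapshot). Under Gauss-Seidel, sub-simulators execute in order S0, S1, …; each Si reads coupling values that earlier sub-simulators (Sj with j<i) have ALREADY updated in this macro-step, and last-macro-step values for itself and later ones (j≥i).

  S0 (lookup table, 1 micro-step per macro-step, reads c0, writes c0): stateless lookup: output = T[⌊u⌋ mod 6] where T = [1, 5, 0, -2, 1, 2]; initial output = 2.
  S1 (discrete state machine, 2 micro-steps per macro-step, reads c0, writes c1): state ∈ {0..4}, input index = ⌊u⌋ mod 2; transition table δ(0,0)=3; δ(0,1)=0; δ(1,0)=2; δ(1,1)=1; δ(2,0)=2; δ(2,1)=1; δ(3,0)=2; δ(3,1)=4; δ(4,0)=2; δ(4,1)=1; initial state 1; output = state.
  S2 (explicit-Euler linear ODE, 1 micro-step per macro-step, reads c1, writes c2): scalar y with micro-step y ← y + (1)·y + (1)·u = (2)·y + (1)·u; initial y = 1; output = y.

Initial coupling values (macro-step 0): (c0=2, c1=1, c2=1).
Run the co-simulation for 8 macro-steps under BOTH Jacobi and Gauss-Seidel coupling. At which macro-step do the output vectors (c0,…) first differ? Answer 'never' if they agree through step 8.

[Jacobi] macro 1: S0 reads c0=2 → after 1×micro: 0; S1 reads c0=2 → after 2×micro: 2; S2 reads c1=1 → after 1×micro: 3 ⇒ (c0=0, c1=2, c2=3)
[Jacobi] macro 2: S0 reads c0=0 → after 1×micro: 1; S1 reads c0=0 → after 2×micro: 2; S2 reads c1=2 → after 1×micro: 8 ⇒ (c0=1, c1=2, c2=8)
[Jacobi] macro 3: S0 reads c0=1 → after 1×micro: 5; S1 reads c0=1 → after 2×micro: 1; S2 reads c1=2 → after 1×micro: 18 ⇒ (c0=5, c1=1, c2=18)
[Jacobi] macro 4: S0 reads c0=5 → after 1×micro: 2; S1 reads c0=5 → after 2×micro: 1; S2 reads c1=1 → after 1×micro: 37 ⇒ (c0=2, c1=1, c2=37)
[Jacobi] macro 5: S0 reads c0=2 → after 1×micro: 0; S1 reads c0=2 → after 2×micro: 2; S2 reads c1=1 → after 1×micro: 75 ⇒ (c0=0, c1=2, c2=75)
[Jacobi] macro 6: S0 reads c0=0 → after 1×micro: 1; S1 reads c0=0 → after 2×micro: 2; S2 reads c1=2 → after 1×micro: 152 ⇒ (c0=1, c1=2, c2=152)
[Jacobi] macro 7: S0 reads c0=1 → after 1×micro: 5; S1 reads c0=1 → after 2×micro: 1; S2 reads c1=2 → after 1×micro: 306 ⇒ (c0=5, c1=1, c2=306)
[Jacobi] macro 8: S0 reads c0=5 → after 1×micro: 2; S1 reads c0=5 → after 2×micro: 1; S2 reads c1=1 → after 1×micro: 613 ⇒ (c0=2, c1=1, c2=613)
[Gauss-Seidel] macro 1: S0 reads c0=2 → after 1×micro: 0; S1 reads c0=0 → after 2×micro: 2; S2 reads c1=2 → after 1×micro: 4 ⇒ (c0=0, c1=2, c2=4)
[Gauss-Seidel] macro 2: S0 reads c0=0 → after 1×micro: 1; S1 reads c0=1 → after 2×micro: 1; S2 reads c1=1 → after 1×micro: 9 ⇒ (c0=1, c1=1, c2=9)
[Gauss-Seidel] macro 3: S0 reads c0=1 → after 1×micro: 5; S1 reads c0=5 → after 2×micro: 1; S2 reads c1=1 → after 1×micro: 19 ⇒ (c0=5, c1=1, c2=19)
[Gauss-Seidel] macro 4: S0 reads c0=5 → after 1×micro: 2; S1 reads c0=2 → after 2×micro: 2; S2 reads c1=2 → after 1×micro: 40 ⇒ (c0=2, c1=2, c2=40)
[Gauss-Seidel] macro 5: S0 reads c0=2 → after 1×micro: 0; S1 reads c0=0 → after 2×micro: 2; S2 reads c1=2 → after 1×micro: 82 ⇒ (c0=0, c1=2, c2=82)
[Gauss-Seidel] macro 6: S0 reads c0=0 → after 1×micro: 1; S1 reads c0=1 → after 2×micro: 1; S2 reads c1=1 → after 1×micro: 165 ⇒ (c0=1, c1=1, c2=165)
[Gauss-Seidel] macro 7: S0 reads c0=1 → after 1×micro: 5; S1 reads c0=5 → after 2×micro: 1; S2 reads c1=1 → after 1×micro: 331 ⇒ (c0=5, c1=1, c2=331)
[Gauss-Seidel] macro 8: S0 reads c0=5 → after 1×micro: 2; S1 reads c0=2 → after 2×micro: 2; S2 reads c1=2 → after 1×micro: 664 ⇒ (c0=2, c1=2, c2=664)

first divergence at macro-step: 1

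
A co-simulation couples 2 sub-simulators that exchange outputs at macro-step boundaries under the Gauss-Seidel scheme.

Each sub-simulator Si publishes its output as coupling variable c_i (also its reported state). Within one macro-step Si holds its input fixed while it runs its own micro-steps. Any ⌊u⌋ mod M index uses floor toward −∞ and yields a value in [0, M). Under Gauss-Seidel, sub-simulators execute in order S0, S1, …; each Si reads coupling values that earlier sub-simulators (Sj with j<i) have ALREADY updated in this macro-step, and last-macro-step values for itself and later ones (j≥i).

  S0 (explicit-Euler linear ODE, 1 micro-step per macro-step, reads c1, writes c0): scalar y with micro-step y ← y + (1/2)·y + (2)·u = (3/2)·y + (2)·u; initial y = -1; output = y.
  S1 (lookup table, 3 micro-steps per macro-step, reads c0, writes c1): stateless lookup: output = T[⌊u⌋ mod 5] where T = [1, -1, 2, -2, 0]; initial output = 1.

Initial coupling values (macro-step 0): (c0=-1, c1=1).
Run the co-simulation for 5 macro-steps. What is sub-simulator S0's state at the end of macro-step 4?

macro 1: S0 reads c1=1 → after 1×micro: 1/2; S1 reads c0=1/2 → after 3×micro: 1 ⇒ (c0=1/2, c1=1)
macro 2: S0 reads c1=1 → after 1×micro: 11/4; S1 reads c0=11/4 → after 3×micro: 2 ⇒ (c0=11/4, c1=2)
macro 3: S0 reads c1=2 → after 1×micro: 65/8; S1 reads c0=65/8 → after 3×micro: -2 ⇒ (c0=65/8, c1=-2)
macro 4: S0 reads c1=-2 → after 1×micro: 131/16; S1 reads c0=131/16 → after 3×micro: -2 ⇒ (c0=131/16, c1=-2)
macro 5: S0 reads c1=-2 → after 1×micro: 265/32; S1 reads c0=265/32 → after 3×micro: -2 ⇒ (c0=265/32, c1=-2)

S0 state at macro-step 4 = 131/16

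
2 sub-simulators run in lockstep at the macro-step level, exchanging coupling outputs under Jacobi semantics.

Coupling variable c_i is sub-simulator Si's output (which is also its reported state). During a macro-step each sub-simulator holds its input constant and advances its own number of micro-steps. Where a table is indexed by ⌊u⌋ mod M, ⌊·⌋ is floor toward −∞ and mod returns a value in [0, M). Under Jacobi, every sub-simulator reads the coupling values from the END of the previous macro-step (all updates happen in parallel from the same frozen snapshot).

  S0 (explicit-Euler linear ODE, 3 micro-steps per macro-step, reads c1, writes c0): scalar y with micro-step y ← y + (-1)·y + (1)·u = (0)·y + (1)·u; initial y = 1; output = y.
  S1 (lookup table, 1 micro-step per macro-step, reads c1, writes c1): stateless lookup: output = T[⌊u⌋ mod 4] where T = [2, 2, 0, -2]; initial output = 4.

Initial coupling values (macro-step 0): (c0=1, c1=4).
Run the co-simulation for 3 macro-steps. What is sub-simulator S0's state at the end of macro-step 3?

S0 state at macro-step 3 = 0

macro 1: S0 reads c1=4 → after 3×micro: 4; S1 reads c1=4 → after 1×micro: 2 ⇒ (c0=4, c1=2)
macro 2: S0 reads c1=2 → after 3×micro: 2; S1 reads c1=2 → after 1×micro: 0 ⇒ (c0=2, c1=0)
macro 3: S0 reads c1=0 → after 3×micro: 0; S1 reads c1=0 → after 1×micro: 2 ⇒ (c0=0, c1=2)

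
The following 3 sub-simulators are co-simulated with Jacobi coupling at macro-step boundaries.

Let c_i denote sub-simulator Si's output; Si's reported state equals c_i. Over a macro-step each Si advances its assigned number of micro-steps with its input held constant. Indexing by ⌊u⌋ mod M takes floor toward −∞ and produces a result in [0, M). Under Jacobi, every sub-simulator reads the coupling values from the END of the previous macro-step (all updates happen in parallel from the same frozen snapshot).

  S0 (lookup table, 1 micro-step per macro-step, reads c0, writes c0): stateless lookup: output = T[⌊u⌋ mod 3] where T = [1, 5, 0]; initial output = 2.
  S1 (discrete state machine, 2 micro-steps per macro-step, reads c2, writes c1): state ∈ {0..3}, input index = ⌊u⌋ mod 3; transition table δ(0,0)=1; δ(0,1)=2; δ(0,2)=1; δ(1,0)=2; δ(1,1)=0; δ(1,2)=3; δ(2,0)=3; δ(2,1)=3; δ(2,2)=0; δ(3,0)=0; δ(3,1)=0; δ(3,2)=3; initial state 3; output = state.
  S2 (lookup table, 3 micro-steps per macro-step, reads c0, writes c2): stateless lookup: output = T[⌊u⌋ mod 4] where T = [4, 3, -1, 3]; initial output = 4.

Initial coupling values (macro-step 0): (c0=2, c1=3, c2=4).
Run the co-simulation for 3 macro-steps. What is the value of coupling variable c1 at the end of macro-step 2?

macro 1: S0 reads c0=2 → after 1×micro: 0; S1 reads c2=4 → after 2×micro: 2; S2 reads c0=2 → after 3×micro: -1 ⇒ (c0=0, c1=2, c2=-1)
macro 2: S0 reads c0=0 → after 1×micro: 1; S1 reads c2=-1 → after 2×micro: 1; S2 reads c0=0 → after 3×micro: 4 ⇒ (c0=1, c1=1, c2=4)
macro 3: S0 reads c0=1 → after 1×micro: 5; S1 reads c2=4 → after 2×micro: 2; S2 reads c0=1 → after 3×micro: 3 ⇒ (c0=5, c1=2, c2=3)

c1 at macro-step 2 = 1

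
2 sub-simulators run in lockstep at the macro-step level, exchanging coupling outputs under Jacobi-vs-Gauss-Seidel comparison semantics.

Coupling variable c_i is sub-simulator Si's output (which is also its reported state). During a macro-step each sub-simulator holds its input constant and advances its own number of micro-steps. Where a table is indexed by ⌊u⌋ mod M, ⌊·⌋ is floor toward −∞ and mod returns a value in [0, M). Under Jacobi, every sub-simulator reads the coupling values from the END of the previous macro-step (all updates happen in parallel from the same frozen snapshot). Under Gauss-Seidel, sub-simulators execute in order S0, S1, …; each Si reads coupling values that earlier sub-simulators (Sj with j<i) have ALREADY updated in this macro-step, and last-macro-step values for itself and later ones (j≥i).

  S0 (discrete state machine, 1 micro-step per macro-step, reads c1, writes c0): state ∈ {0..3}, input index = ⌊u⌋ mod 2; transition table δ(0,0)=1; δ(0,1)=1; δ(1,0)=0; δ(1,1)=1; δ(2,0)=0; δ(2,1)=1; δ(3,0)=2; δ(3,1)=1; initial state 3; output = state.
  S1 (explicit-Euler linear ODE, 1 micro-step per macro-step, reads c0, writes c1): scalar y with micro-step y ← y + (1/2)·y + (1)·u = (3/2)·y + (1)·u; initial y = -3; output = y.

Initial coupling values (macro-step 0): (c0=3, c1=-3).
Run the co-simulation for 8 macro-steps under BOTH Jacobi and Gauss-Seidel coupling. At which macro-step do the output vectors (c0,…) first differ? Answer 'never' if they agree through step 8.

[Jacobi] macro 1: S0 reads c1=-3 → after 1×micro: 1; S1 reads c0=3 → after 1×micro: -3/2 ⇒ (c0=1, c1=-3/2)
[Jacobi] macro 2: S0 reads c1=-3/2 → after 1×micro: 0; S1 reads c0=1 → after 1×micro: -5/4 ⇒ (c0=0, c1=-5/4)
[Jacobi] macro 3: S0 reads c1=-5/4 → after 1×micro: 1; S1 reads c0=0 → after 1×micro: -15/8 ⇒ (c0=1, c1=-15/8)
[Jacobi] macro 4: S0 reads c1=-15/8 → after 1×micro: 0; S1 reads c0=1 → after 1×micro: -29/16 ⇒ (c0=0, c1=-29/16)
[Jacobi] macro 5: S0 reads c1=-29/16 → after 1×micro: 1; S1 reads c0=0 → after 1×micro: -87/32 ⇒ (c0=1, c1=-87/32)
[Jacobi] macro 6: S0 reads c1=-87/32 → after 1×micro: 1; S1 reads c0=1 → after 1×micro: -197/64 ⇒ (c0=1, c1=-197/64)
[Jacobi] macro 7: S0 reads c1=-197/64 → after 1×micro: 0; S1 reads c0=1 → after 1×micro: -463/128 ⇒ (c0=0, c1=-463/128)
[Jacobi] macro 8: S0 reads c1=-463/128 → after 1×micro: 1; S1 reads c0=0 → after 1×micro: -1389/256 ⇒ (c0=1, c1=-1389/256)
[Gauss-Seidel] macro 1: S0 reads c1=-3 → after 1×micro: 1; S1 reads c0=1 → after 1×micro: -7/2 ⇒ (c0=1, c1=-7/2)
[Gauss-Seidel] macro 2: S0 reads c1=-7/2 → after 1×micro: 0; S1 reads c0=0 → after 1×micro: -21/4 ⇒ (c0=0, c1=-21/4)
[Gauss-Seidel] macro 3: S0 reads c1=-21/4 → after 1×micro: 1; S1 reads c0=1 → after 1×micro: -55/8 ⇒ (c0=1, c1=-55/8)
[Gauss-Seidel] macro 4: S0 reads c1=-55/8 → after 1×micro: 1; S1 reads c0=1 → after 1×micro: -149/16 ⇒ (c0=1, c1=-149/16)
[Gauss-Seidel] macro 5: S0 reads c1=-149/16 → after 1×micro: 0; S1 reads c0=0 → after 1×micro: -447/32 ⇒ (c0=0, c1=-447/32)
[Gauss-Seidel] macro 6: S0 reads c1=-447/32 → after 1×micro: 1; S1 reads c0=1 → after 1×micro: -1277/64 ⇒ (c0=1, c1=-1277/64)
[Gauss-Seidel] macro 7: S0 reads c1=-1277/64 → after 1×micro: 0; S1 reads c0=0 → after 1×micro: -3831/128 ⇒ (c0=0, c1=-3831/128)
[Gauss-Seidel] macro 8: S0 reads c1=-3831/128 → after 1×micro: 1; S1 reads c0=1 → after 1×micro: -11237/256 ⇒ (c0=1, c1=-11237/256)

first divergence at macro-step: 1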